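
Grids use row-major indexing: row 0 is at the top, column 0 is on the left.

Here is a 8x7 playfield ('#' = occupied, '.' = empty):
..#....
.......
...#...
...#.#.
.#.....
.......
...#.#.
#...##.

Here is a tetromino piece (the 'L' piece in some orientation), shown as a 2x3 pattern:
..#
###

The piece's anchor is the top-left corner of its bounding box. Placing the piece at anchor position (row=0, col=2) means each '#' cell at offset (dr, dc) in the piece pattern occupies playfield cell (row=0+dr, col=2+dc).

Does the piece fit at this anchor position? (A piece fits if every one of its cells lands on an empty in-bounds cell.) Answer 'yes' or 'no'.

Answer: yes

Derivation:
Check each piece cell at anchor (0, 2):
  offset (0,2) -> (0,4): empty -> OK
  offset (1,0) -> (1,2): empty -> OK
  offset (1,1) -> (1,3): empty -> OK
  offset (1,2) -> (1,4): empty -> OK
All cells valid: yes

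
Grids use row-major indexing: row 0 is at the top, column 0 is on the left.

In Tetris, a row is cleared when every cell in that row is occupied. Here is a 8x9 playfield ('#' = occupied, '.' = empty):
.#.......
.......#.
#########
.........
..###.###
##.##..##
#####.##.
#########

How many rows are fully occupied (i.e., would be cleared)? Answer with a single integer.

Answer: 2

Derivation:
Check each row:
  row 0: 8 empty cells -> not full
  row 1: 8 empty cells -> not full
  row 2: 0 empty cells -> FULL (clear)
  row 3: 9 empty cells -> not full
  row 4: 3 empty cells -> not full
  row 5: 3 empty cells -> not full
  row 6: 2 empty cells -> not full
  row 7: 0 empty cells -> FULL (clear)
Total rows cleared: 2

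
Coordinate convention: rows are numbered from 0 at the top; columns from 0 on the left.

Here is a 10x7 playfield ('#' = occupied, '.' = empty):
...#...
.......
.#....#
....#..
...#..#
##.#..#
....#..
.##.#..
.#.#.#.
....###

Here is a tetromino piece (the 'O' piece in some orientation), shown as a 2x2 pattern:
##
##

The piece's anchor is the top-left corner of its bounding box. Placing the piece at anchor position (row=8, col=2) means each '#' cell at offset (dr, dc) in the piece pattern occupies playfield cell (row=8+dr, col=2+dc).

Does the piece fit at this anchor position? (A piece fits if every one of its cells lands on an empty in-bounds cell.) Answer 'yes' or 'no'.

Answer: no

Derivation:
Check each piece cell at anchor (8, 2):
  offset (0,0) -> (8,2): empty -> OK
  offset (0,1) -> (8,3): occupied ('#') -> FAIL
  offset (1,0) -> (9,2): empty -> OK
  offset (1,1) -> (9,3): empty -> OK
All cells valid: no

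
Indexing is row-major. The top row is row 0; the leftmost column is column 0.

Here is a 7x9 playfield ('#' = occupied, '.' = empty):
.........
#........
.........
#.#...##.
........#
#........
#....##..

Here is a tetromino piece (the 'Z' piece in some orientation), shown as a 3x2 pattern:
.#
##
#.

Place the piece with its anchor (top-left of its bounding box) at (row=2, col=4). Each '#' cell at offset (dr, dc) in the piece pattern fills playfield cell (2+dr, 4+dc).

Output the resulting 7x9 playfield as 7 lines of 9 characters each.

Fill (2+0,4+1) = (2,5)
Fill (2+1,4+0) = (3,4)
Fill (2+1,4+1) = (3,5)
Fill (2+2,4+0) = (4,4)

Answer: .........
#........
.....#...
#.#.####.
....#...#
#........
#....##..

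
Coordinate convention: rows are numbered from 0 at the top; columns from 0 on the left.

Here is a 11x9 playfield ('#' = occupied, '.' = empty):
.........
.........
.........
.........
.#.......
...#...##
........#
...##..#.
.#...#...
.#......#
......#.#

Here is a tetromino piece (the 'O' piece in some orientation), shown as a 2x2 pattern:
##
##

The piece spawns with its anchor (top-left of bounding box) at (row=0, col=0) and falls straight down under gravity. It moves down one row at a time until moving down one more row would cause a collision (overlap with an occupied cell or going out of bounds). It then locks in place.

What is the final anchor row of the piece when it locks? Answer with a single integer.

Answer: 2

Derivation:
Spawn at (row=0, col=0). Try each row:
  row 0: fits
  row 1: fits
  row 2: fits
  row 3: blocked -> lock at row 2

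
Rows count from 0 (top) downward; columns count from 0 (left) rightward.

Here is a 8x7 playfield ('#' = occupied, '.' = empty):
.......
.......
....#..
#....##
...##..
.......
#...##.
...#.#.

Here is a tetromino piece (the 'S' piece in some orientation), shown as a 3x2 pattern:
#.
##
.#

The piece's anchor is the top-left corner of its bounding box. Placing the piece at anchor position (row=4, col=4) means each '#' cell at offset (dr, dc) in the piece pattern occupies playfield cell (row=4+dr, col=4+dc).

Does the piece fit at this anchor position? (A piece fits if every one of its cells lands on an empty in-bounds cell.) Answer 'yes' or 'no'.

Check each piece cell at anchor (4, 4):
  offset (0,0) -> (4,4): occupied ('#') -> FAIL
  offset (1,0) -> (5,4): empty -> OK
  offset (1,1) -> (5,5): empty -> OK
  offset (2,1) -> (6,5): occupied ('#') -> FAIL
All cells valid: no

Answer: no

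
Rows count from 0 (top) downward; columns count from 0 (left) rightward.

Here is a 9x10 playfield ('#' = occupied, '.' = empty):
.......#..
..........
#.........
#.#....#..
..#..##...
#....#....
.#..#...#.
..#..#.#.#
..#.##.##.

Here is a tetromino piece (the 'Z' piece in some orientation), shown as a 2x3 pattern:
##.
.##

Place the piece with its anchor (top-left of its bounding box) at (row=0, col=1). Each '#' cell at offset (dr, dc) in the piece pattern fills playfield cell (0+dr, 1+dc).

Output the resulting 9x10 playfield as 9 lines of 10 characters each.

Fill (0+0,1+0) = (0,1)
Fill (0+0,1+1) = (0,2)
Fill (0+1,1+1) = (1,2)
Fill (0+1,1+2) = (1,3)

Answer: .##....#..
..##......
#.........
#.#....#..
..#..##...
#....#....
.#..#...#.
..#..#.#.#
..#.##.##.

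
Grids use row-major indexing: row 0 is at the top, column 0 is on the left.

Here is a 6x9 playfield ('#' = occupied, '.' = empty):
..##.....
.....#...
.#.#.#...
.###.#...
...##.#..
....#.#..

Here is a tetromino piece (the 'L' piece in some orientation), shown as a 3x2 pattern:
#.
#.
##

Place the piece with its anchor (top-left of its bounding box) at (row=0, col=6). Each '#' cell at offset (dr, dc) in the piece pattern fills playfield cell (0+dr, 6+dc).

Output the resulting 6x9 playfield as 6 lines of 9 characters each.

Answer: ..##..#..
.....##..
.#.#.###.
.###.#...
...##.#..
....#.#..

Derivation:
Fill (0+0,6+0) = (0,6)
Fill (0+1,6+0) = (1,6)
Fill (0+2,6+0) = (2,6)
Fill (0+2,6+1) = (2,7)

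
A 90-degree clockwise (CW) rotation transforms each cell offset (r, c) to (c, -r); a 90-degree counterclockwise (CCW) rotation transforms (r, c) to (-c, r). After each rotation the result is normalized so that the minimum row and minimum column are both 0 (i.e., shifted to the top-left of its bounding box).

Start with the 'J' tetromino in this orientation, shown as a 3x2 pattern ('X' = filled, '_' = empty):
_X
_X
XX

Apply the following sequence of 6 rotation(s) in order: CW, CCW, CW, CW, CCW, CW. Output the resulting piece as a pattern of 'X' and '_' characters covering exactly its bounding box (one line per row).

Start:
_X
_X
XX
After rotation 1 (CW):
X__
XXX
After rotation 2 (CCW):
_X
_X
XX
After rotation 3 (CW):
X__
XXX
After rotation 4 (CW):
XX
X_
X_
After rotation 5 (CCW):
X__
XXX
After rotation 6 (CW):
XX
X_
X_

Answer: XX
X_
X_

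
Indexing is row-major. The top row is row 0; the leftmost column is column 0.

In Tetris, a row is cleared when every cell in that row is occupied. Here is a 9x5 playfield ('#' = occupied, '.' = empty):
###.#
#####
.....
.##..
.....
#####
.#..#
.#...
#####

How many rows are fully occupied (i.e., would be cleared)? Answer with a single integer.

Check each row:
  row 0: 1 empty cell -> not full
  row 1: 0 empty cells -> FULL (clear)
  row 2: 5 empty cells -> not full
  row 3: 3 empty cells -> not full
  row 4: 5 empty cells -> not full
  row 5: 0 empty cells -> FULL (clear)
  row 6: 3 empty cells -> not full
  row 7: 4 empty cells -> not full
  row 8: 0 empty cells -> FULL (clear)
Total rows cleared: 3

Answer: 3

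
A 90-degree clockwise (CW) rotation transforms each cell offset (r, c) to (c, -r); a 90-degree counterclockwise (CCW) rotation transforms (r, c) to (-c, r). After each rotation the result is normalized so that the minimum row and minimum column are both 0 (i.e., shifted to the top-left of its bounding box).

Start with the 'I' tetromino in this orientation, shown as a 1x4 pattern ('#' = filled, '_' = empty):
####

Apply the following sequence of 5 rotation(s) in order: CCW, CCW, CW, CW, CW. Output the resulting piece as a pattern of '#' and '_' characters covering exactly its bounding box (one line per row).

Answer: #
#
#
#

Derivation:
Start:
####
After rotation 1 (CCW):
#
#
#
#
After rotation 2 (CCW):
####
After rotation 3 (CW):
#
#
#
#
After rotation 4 (CW):
####
After rotation 5 (CW):
#
#
#
#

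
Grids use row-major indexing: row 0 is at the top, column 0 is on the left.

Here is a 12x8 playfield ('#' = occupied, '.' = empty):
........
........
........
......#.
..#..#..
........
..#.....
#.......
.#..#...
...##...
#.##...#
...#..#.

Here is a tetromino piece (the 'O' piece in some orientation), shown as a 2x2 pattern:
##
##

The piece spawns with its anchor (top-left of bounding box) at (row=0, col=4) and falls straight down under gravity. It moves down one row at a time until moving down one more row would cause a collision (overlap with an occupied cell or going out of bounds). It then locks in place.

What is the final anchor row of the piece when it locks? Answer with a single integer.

Spawn at (row=0, col=4). Try each row:
  row 0: fits
  row 1: fits
  row 2: fits
  row 3: blocked -> lock at row 2

Answer: 2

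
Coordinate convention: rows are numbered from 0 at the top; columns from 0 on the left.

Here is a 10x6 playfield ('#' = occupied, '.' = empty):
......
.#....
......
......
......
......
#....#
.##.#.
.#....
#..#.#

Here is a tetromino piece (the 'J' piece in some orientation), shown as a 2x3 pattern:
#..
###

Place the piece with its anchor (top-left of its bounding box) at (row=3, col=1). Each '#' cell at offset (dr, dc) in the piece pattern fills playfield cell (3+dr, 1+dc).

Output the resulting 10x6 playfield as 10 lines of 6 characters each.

Answer: ......
.#....
......
.#....
.###..
......
#....#
.##.#.
.#....
#..#.#

Derivation:
Fill (3+0,1+0) = (3,1)
Fill (3+1,1+0) = (4,1)
Fill (3+1,1+1) = (4,2)
Fill (3+1,1+2) = (4,3)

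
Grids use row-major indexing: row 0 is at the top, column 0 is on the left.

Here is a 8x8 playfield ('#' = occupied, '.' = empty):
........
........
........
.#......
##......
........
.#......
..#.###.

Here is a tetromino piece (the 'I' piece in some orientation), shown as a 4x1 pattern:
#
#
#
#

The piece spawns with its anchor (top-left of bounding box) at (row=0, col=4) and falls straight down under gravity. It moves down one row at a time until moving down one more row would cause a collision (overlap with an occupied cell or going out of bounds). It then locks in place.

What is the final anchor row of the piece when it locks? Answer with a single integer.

Answer: 3

Derivation:
Spawn at (row=0, col=4). Try each row:
  row 0: fits
  row 1: fits
  row 2: fits
  row 3: fits
  row 4: blocked -> lock at row 3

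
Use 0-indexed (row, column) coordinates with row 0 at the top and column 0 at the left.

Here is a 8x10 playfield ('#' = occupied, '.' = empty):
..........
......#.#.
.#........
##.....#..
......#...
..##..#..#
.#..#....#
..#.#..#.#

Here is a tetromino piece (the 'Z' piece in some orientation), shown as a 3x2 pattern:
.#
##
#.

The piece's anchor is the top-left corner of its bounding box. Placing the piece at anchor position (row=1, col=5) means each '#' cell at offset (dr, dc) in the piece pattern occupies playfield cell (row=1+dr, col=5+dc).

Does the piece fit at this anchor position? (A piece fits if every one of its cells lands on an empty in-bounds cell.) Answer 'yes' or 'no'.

Check each piece cell at anchor (1, 5):
  offset (0,1) -> (1,6): occupied ('#') -> FAIL
  offset (1,0) -> (2,5): empty -> OK
  offset (1,1) -> (2,6): empty -> OK
  offset (2,0) -> (3,5): empty -> OK
All cells valid: no

Answer: no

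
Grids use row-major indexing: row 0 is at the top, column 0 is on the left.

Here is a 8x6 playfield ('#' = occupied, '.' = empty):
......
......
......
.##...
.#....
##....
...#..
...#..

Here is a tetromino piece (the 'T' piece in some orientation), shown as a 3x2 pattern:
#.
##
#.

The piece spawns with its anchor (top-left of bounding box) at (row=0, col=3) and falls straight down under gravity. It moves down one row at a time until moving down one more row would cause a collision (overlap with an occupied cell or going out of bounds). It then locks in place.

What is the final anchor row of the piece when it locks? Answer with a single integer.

Answer: 3

Derivation:
Spawn at (row=0, col=3). Try each row:
  row 0: fits
  row 1: fits
  row 2: fits
  row 3: fits
  row 4: blocked -> lock at row 3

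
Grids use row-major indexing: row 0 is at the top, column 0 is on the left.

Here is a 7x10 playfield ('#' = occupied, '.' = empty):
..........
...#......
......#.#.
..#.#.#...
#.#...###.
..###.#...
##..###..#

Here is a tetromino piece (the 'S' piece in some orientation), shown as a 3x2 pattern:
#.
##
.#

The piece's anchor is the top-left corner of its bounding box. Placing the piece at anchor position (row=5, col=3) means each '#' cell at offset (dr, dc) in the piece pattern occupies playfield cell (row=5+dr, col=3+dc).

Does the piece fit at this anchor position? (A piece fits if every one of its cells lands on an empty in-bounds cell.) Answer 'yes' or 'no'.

Check each piece cell at anchor (5, 3):
  offset (0,0) -> (5,3): occupied ('#') -> FAIL
  offset (1,0) -> (6,3): empty -> OK
  offset (1,1) -> (6,4): occupied ('#') -> FAIL
  offset (2,1) -> (7,4): out of bounds -> FAIL
All cells valid: no

Answer: no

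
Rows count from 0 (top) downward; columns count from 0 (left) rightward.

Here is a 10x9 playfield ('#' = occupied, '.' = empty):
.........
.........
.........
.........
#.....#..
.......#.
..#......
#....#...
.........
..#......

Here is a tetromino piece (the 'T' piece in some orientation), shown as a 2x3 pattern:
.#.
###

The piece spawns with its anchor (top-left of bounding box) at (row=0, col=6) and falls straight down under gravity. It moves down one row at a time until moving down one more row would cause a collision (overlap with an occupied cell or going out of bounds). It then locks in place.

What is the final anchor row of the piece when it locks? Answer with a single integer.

Spawn at (row=0, col=6). Try each row:
  row 0: fits
  row 1: fits
  row 2: fits
  row 3: blocked -> lock at row 2

Answer: 2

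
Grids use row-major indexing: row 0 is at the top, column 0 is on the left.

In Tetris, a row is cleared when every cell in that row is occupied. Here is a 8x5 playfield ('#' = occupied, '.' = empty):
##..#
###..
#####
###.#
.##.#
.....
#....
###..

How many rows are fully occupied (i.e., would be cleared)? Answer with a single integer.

Check each row:
  row 0: 2 empty cells -> not full
  row 1: 2 empty cells -> not full
  row 2: 0 empty cells -> FULL (clear)
  row 3: 1 empty cell -> not full
  row 4: 2 empty cells -> not full
  row 5: 5 empty cells -> not full
  row 6: 4 empty cells -> not full
  row 7: 2 empty cells -> not full
Total rows cleared: 1

Answer: 1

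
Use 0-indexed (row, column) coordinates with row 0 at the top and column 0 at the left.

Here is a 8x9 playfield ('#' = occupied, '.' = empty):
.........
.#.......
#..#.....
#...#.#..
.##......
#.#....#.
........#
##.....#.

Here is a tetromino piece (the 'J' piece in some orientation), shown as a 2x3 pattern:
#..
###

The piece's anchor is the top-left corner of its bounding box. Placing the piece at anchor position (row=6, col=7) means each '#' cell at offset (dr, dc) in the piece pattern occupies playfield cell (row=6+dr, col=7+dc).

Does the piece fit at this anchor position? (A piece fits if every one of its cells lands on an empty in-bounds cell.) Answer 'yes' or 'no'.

Answer: no

Derivation:
Check each piece cell at anchor (6, 7):
  offset (0,0) -> (6,7): empty -> OK
  offset (1,0) -> (7,7): occupied ('#') -> FAIL
  offset (1,1) -> (7,8): empty -> OK
  offset (1,2) -> (7,9): out of bounds -> FAIL
All cells valid: no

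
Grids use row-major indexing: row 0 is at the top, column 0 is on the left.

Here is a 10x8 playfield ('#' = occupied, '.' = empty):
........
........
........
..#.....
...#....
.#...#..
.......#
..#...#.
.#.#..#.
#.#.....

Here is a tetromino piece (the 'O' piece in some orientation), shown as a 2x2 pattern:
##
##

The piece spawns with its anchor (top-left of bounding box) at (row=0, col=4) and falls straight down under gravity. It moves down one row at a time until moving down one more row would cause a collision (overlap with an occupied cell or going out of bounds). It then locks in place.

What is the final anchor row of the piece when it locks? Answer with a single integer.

Answer: 3

Derivation:
Spawn at (row=0, col=4). Try each row:
  row 0: fits
  row 1: fits
  row 2: fits
  row 3: fits
  row 4: blocked -> lock at row 3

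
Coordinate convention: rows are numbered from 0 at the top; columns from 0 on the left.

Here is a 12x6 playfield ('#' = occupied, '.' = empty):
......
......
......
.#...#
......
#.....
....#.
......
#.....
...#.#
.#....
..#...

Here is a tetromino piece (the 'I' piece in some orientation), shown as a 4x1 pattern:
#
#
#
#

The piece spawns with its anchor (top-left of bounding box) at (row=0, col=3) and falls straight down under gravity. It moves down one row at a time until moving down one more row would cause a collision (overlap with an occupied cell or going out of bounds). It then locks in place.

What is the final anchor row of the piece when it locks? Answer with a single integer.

Answer: 5

Derivation:
Spawn at (row=0, col=3). Try each row:
  row 0: fits
  row 1: fits
  row 2: fits
  row 3: fits
  row 4: fits
  row 5: fits
  row 6: blocked -> lock at row 5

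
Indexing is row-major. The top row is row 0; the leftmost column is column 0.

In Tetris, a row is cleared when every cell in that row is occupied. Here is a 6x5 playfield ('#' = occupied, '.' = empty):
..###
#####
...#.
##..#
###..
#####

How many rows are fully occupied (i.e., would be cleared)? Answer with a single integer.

Check each row:
  row 0: 2 empty cells -> not full
  row 1: 0 empty cells -> FULL (clear)
  row 2: 4 empty cells -> not full
  row 3: 2 empty cells -> not full
  row 4: 2 empty cells -> not full
  row 5: 0 empty cells -> FULL (clear)
Total rows cleared: 2

Answer: 2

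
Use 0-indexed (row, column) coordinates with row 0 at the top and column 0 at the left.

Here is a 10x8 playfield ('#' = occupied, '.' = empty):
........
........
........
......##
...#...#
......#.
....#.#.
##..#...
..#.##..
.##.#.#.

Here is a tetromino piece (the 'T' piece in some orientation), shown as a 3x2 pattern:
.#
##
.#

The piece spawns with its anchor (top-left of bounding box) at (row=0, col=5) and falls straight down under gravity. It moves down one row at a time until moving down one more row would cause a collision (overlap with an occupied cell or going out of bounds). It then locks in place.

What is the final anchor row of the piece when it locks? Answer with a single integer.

Spawn at (row=0, col=5). Try each row:
  row 0: fits
  row 1: blocked -> lock at row 0

Answer: 0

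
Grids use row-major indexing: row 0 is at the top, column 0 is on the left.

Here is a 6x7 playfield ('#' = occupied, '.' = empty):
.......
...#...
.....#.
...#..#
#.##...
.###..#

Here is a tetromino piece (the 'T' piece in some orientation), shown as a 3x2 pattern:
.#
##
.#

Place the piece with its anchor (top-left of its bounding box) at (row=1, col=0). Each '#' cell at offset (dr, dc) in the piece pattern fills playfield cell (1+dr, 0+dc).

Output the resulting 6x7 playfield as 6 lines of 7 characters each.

Answer: .......
.#.#...
##...#.
.#.#..#
#.##...
.###..#

Derivation:
Fill (1+0,0+1) = (1,1)
Fill (1+1,0+0) = (2,0)
Fill (1+1,0+1) = (2,1)
Fill (1+2,0+1) = (3,1)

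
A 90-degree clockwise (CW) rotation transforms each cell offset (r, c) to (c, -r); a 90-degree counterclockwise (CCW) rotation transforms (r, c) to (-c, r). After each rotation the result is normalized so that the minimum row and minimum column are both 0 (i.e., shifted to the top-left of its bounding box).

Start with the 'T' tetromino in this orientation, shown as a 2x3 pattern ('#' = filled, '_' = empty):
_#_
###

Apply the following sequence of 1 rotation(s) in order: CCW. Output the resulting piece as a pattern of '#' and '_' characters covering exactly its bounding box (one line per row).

Answer: _#
##
_#

Derivation:
Start:
_#_
###
After rotation 1 (CCW):
_#
##
_#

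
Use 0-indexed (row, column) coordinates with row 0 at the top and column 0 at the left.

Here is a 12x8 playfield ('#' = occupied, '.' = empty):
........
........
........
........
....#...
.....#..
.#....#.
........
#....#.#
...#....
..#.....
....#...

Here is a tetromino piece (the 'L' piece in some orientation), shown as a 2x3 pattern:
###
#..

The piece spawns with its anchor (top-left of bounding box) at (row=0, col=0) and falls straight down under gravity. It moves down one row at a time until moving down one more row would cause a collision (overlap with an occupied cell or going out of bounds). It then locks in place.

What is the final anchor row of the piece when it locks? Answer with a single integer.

Spawn at (row=0, col=0). Try each row:
  row 0: fits
  row 1: fits
  row 2: fits
  row 3: fits
  row 4: fits
  row 5: fits
  row 6: blocked -> lock at row 5

Answer: 5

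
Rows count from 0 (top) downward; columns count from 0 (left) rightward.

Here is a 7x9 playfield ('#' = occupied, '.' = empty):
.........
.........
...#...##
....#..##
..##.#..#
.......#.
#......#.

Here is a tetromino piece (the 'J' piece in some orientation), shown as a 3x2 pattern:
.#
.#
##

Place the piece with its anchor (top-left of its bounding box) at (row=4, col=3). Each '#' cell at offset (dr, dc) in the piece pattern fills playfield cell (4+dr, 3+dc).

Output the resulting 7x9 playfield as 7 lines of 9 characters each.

Answer: .........
.........
...#...##
....#..##
..####..#
....#..#.
#..##..#.

Derivation:
Fill (4+0,3+1) = (4,4)
Fill (4+1,3+1) = (5,4)
Fill (4+2,3+0) = (6,3)
Fill (4+2,3+1) = (6,4)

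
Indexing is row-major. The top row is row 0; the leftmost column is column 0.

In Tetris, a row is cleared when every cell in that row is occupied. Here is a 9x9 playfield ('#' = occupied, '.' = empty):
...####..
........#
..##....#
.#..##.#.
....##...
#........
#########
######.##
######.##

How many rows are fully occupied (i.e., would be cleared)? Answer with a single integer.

Check each row:
  row 0: 5 empty cells -> not full
  row 1: 8 empty cells -> not full
  row 2: 6 empty cells -> not full
  row 3: 5 empty cells -> not full
  row 4: 7 empty cells -> not full
  row 5: 8 empty cells -> not full
  row 6: 0 empty cells -> FULL (clear)
  row 7: 1 empty cell -> not full
  row 8: 1 empty cell -> not full
Total rows cleared: 1

Answer: 1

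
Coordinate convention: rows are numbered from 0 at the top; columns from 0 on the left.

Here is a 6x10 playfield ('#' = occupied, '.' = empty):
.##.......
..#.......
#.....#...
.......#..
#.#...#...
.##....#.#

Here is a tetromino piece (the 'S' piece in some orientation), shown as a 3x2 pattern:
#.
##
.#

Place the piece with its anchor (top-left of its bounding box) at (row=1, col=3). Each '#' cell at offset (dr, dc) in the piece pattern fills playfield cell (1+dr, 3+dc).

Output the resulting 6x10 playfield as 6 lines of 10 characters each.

Answer: .##.......
..##......
#..##.#...
....#..#..
#.#...#...
.##....#.#

Derivation:
Fill (1+0,3+0) = (1,3)
Fill (1+1,3+0) = (2,3)
Fill (1+1,3+1) = (2,4)
Fill (1+2,3+1) = (3,4)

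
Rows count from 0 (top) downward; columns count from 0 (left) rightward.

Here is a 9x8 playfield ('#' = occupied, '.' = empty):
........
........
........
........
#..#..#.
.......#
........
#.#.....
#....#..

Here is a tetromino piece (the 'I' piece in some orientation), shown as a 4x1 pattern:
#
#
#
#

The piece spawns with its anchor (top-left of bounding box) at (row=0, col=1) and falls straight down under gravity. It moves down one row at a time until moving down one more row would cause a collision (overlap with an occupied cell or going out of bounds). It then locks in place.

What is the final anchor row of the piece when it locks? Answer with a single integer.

Spawn at (row=0, col=1). Try each row:
  row 0: fits
  row 1: fits
  row 2: fits
  row 3: fits
  row 4: fits
  row 5: fits
  row 6: blocked -> lock at row 5

Answer: 5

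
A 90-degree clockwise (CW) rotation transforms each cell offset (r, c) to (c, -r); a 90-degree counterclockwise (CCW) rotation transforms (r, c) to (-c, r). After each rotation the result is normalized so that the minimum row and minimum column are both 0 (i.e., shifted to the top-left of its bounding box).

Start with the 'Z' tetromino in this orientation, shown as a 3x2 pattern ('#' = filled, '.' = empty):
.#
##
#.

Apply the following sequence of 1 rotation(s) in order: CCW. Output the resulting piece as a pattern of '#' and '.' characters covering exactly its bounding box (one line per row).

Start:
.#
##
#.
After rotation 1 (CCW):
##.
.##

Answer: ##.
.##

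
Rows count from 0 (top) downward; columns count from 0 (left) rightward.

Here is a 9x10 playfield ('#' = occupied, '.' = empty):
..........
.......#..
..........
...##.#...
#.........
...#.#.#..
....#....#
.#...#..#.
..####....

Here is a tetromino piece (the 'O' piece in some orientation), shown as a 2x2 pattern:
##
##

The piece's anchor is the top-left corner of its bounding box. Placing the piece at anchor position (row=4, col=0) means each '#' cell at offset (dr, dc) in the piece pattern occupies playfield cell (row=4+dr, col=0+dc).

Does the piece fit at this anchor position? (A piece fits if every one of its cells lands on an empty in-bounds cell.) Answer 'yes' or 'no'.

Check each piece cell at anchor (4, 0):
  offset (0,0) -> (4,0): occupied ('#') -> FAIL
  offset (0,1) -> (4,1): empty -> OK
  offset (1,0) -> (5,0): empty -> OK
  offset (1,1) -> (5,1): empty -> OK
All cells valid: no

Answer: no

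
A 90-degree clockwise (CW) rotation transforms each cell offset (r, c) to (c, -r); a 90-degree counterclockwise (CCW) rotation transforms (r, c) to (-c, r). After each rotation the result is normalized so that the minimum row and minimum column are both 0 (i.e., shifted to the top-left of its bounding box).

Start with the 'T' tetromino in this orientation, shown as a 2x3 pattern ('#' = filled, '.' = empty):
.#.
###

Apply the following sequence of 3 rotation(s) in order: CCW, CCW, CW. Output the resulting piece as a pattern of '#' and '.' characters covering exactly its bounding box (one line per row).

Answer: .#
##
.#

Derivation:
Start:
.#.
###
After rotation 1 (CCW):
.#
##
.#
After rotation 2 (CCW):
###
.#.
After rotation 3 (CW):
.#
##
.#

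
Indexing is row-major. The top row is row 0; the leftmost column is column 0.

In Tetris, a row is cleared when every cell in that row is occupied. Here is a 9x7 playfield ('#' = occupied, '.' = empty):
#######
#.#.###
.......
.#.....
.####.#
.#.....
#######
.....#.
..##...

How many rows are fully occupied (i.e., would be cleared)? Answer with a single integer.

Check each row:
  row 0: 0 empty cells -> FULL (clear)
  row 1: 2 empty cells -> not full
  row 2: 7 empty cells -> not full
  row 3: 6 empty cells -> not full
  row 4: 2 empty cells -> not full
  row 5: 6 empty cells -> not full
  row 6: 0 empty cells -> FULL (clear)
  row 7: 6 empty cells -> not full
  row 8: 5 empty cells -> not full
Total rows cleared: 2

Answer: 2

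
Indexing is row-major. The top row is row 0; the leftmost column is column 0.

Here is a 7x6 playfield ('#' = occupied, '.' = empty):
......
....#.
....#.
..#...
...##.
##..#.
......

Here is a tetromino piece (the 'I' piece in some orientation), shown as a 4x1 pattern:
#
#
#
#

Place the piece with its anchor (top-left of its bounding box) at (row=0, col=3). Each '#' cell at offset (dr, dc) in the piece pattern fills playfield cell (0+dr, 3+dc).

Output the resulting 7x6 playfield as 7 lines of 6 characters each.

Fill (0+0,3+0) = (0,3)
Fill (0+1,3+0) = (1,3)
Fill (0+2,3+0) = (2,3)
Fill (0+3,3+0) = (3,3)

Answer: ...#..
...##.
...##.
..##..
...##.
##..#.
......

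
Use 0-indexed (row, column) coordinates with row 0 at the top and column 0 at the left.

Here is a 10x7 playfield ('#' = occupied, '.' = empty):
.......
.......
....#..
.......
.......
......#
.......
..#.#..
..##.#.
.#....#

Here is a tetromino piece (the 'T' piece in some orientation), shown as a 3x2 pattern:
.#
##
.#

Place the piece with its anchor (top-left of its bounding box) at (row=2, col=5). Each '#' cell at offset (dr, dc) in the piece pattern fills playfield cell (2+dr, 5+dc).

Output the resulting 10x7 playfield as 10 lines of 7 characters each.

Answer: .......
.......
....#.#
.....##
......#
......#
.......
..#.#..
..##.#.
.#....#

Derivation:
Fill (2+0,5+1) = (2,6)
Fill (2+1,5+0) = (3,5)
Fill (2+1,5+1) = (3,6)
Fill (2+2,5+1) = (4,6)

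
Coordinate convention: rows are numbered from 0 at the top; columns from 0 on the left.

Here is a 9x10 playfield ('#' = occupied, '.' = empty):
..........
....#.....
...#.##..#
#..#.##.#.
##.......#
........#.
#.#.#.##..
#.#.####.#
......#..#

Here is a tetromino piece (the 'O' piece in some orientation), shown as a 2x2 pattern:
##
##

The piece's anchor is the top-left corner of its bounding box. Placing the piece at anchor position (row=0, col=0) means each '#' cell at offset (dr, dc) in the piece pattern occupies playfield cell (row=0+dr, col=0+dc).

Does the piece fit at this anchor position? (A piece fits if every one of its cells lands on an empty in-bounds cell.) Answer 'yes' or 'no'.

Answer: yes

Derivation:
Check each piece cell at anchor (0, 0):
  offset (0,0) -> (0,0): empty -> OK
  offset (0,1) -> (0,1): empty -> OK
  offset (1,0) -> (1,0): empty -> OK
  offset (1,1) -> (1,1): empty -> OK
All cells valid: yes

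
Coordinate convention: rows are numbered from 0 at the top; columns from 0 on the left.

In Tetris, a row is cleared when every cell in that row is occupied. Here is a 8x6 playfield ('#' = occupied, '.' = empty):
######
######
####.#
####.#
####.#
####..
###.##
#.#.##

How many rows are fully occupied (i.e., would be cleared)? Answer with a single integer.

Check each row:
  row 0: 0 empty cells -> FULL (clear)
  row 1: 0 empty cells -> FULL (clear)
  row 2: 1 empty cell -> not full
  row 3: 1 empty cell -> not full
  row 4: 1 empty cell -> not full
  row 5: 2 empty cells -> not full
  row 6: 1 empty cell -> not full
  row 7: 2 empty cells -> not full
Total rows cleared: 2

Answer: 2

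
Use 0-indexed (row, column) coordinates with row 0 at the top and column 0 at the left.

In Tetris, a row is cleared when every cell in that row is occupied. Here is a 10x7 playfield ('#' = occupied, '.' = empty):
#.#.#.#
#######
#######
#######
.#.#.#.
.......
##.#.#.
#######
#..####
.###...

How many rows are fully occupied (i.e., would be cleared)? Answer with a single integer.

Answer: 4

Derivation:
Check each row:
  row 0: 3 empty cells -> not full
  row 1: 0 empty cells -> FULL (clear)
  row 2: 0 empty cells -> FULL (clear)
  row 3: 0 empty cells -> FULL (clear)
  row 4: 4 empty cells -> not full
  row 5: 7 empty cells -> not full
  row 6: 3 empty cells -> not full
  row 7: 0 empty cells -> FULL (clear)
  row 8: 2 empty cells -> not full
  row 9: 4 empty cells -> not full
Total rows cleared: 4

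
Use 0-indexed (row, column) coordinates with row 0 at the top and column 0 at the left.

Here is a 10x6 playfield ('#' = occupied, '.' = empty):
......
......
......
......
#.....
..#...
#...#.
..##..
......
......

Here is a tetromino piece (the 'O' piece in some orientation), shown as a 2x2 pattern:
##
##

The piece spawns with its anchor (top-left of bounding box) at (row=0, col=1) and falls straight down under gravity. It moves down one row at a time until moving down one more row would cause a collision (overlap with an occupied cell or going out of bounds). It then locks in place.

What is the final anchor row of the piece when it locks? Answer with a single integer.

Answer: 3

Derivation:
Spawn at (row=0, col=1). Try each row:
  row 0: fits
  row 1: fits
  row 2: fits
  row 3: fits
  row 4: blocked -> lock at row 3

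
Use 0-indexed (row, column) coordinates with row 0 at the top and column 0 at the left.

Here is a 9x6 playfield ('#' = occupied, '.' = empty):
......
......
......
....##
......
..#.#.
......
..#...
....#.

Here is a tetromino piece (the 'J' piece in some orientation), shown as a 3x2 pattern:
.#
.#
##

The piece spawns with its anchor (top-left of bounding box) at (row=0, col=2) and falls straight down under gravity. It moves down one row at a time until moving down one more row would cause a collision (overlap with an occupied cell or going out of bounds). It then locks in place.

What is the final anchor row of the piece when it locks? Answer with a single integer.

Spawn at (row=0, col=2). Try each row:
  row 0: fits
  row 1: fits
  row 2: fits
  row 3: blocked -> lock at row 2

Answer: 2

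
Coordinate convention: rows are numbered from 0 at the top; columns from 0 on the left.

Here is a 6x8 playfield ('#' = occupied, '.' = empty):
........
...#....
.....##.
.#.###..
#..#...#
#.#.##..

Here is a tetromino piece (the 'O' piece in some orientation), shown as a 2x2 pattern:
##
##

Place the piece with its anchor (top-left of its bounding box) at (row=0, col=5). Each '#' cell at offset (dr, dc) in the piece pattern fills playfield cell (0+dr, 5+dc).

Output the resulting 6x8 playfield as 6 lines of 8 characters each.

Answer: .....##.
...#.##.
.....##.
.#.###..
#..#...#
#.#.##..

Derivation:
Fill (0+0,5+0) = (0,5)
Fill (0+0,5+1) = (0,6)
Fill (0+1,5+0) = (1,5)
Fill (0+1,5+1) = (1,6)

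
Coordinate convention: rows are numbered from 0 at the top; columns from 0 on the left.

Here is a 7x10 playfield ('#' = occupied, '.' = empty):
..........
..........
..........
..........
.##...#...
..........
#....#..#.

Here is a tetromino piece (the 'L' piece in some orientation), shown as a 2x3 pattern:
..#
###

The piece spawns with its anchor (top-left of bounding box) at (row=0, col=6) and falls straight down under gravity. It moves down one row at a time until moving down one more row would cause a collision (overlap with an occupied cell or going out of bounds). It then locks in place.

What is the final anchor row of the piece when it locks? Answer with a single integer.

Spawn at (row=0, col=6). Try each row:
  row 0: fits
  row 1: fits
  row 2: fits
  row 3: blocked -> lock at row 2

Answer: 2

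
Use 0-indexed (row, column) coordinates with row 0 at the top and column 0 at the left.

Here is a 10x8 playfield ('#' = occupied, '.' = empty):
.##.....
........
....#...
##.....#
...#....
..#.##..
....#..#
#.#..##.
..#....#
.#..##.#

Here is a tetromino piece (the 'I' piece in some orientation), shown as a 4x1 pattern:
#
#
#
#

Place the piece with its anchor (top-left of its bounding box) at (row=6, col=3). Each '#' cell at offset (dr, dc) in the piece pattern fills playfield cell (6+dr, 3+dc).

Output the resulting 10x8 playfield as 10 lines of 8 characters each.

Answer: .##.....
........
....#...
##.....#
...#....
..#.##..
...##..#
#.##.##.
..##...#
.#.###.#

Derivation:
Fill (6+0,3+0) = (6,3)
Fill (6+1,3+0) = (7,3)
Fill (6+2,3+0) = (8,3)
Fill (6+3,3+0) = (9,3)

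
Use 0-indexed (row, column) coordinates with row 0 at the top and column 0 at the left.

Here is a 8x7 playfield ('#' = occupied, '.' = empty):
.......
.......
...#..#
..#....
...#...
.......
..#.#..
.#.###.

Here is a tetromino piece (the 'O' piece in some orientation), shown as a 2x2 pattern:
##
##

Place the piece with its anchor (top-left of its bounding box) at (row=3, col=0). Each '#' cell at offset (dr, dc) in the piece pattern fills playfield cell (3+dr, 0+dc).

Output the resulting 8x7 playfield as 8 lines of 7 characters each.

Fill (3+0,0+0) = (3,0)
Fill (3+0,0+1) = (3,1)
Fill (3+1,0+0) = (4,0)
Fill (3+1,0+1) = (4,1)

Answer: .......
.......
...#..#
###....
##.#...
.......
..#.#..
.#.###.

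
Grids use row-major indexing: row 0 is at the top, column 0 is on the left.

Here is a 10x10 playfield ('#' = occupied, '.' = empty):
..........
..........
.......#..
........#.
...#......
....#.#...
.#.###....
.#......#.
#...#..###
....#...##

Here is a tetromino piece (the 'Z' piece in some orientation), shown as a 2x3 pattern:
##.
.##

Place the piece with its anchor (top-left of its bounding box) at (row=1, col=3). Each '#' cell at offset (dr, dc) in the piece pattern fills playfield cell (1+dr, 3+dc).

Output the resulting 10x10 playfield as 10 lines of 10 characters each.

Fill (1+0,3+0) = (1,3)
Fill (1+0,3+1) = (1,4)
Fill (1+1,3+1) = (2,4)
Fill (1+1,3+2) = (2,5)

Answer: ..........
...##.....
....##.#..
........#.
...#......
....#.#...
.#.###....
.#......#.
#...#..###
....#...##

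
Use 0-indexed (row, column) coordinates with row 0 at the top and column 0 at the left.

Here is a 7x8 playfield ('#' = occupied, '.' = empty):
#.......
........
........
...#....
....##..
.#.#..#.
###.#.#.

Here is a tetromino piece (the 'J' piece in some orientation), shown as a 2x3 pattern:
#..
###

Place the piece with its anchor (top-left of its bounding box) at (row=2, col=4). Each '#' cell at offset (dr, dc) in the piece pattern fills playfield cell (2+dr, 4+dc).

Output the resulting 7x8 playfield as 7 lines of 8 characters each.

Answer: #.......
........
....#...
...####.
....##..
.#.#..#.
###.#.#.

Derivation:
Fill (2+0,4+0) = (2,4)
Fill (2+1,4+0) = (3,4)
Fill (2+1,4+1) = (3,5)
Fill (2+1,4+2) = (3,6)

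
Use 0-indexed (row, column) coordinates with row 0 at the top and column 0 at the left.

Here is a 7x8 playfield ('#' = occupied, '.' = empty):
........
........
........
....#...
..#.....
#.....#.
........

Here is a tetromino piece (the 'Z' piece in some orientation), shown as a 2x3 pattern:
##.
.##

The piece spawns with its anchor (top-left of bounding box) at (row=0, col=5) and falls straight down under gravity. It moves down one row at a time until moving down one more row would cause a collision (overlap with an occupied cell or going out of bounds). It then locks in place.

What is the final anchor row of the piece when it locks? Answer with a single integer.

Answer: 3

Derivation:
Spawn at (row=0, col=5). Try each row:
  row 0: fits
  row 1: fits
  row 2: fits
  row 3: fits
  row 4: blocked -> lock at row 3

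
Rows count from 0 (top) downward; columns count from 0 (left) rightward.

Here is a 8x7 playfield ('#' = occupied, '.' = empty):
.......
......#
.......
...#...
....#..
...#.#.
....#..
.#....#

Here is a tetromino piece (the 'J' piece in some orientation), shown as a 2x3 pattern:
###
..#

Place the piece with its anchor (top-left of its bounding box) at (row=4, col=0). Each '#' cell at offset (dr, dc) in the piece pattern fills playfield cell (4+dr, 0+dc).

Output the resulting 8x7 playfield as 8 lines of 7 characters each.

Fill (4+0,0+0) = (4,0)
Fill (4+0,0+1) = (4,1)
Fill (4+0,0+2) = (4,2)
Fill (4+1,0+2) = (5,2)

Answer: .......
......#
.......
...#...
###.#..
..##.#.
....#..
.#....#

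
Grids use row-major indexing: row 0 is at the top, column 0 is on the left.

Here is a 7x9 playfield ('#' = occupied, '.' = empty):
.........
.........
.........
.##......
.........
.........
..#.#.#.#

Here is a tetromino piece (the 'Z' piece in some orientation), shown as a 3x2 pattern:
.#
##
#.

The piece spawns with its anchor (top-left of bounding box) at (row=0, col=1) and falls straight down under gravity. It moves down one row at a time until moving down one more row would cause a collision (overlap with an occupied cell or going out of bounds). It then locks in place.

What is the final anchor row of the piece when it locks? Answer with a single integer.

Answer: 0

Derivation:
Spawn at (row=0, col=1). Try each row:
  row 0: fits
  row 1: blocked -> lock at row 0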